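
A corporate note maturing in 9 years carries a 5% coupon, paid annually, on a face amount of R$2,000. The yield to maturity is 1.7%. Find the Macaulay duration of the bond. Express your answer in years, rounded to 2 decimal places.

Periodic yield y = 0.017. Discount each cash flow and weight by its year:
  t   CF        PV=CF/(1+0.017)^t    t·PV
  1       100.00        98.3284        98.3284
  2       100.00        96.6848       193.3696
  3       100.00        95.0686       285.2058
  4       100.00        93.4795       373.9178
  5       100.00        91.9169       459.5844
  6       100.00        90.3804       542.2824
  7       100.00        88.8696       622.0873
  8       100.00        87.3841       699.0727
  9     2,100.00     1,804.3913    16,239.5215
  Σ                  2,546.5035    19,513.3700
Price P = Σ PV = 2,546.5035.
Macaulay duration = Σ(t·PV) / P = 19,513.3700 / 2,546.5035 = 7.66281 years.

7.66 years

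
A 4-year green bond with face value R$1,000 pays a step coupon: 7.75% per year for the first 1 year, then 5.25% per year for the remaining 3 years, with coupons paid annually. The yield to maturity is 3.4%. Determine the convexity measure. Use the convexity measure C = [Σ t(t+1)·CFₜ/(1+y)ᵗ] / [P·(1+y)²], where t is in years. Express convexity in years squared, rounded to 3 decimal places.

With y = 0.034:
  t   CF        PV=CF/(1+0.034)^t    t·PV        t(t+1)·PV
  1        77.50        74.9516        74.9516         149.9033
  2        52.50        49.1042        98.2083         294.6249
  3        52.50        47.4895       142.4685         569.8741
  4     1,052.50       920.7462     3,682.9849      18,414.9246
  Σ                  1,092.2915     3,998.6134      19,429.3269
P = 1,092.2915.
Convexity = Σ t(t+1)·PV / [P·(1+y)²] = 19,429.3269 / (1,092.2915 × 1.069156) = 16.63712.

16.637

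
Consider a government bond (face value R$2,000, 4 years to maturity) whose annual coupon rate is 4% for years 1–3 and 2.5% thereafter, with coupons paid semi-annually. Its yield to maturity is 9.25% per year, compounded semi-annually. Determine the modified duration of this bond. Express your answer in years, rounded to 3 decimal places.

Periodic yield y = 0.04625. First find Macaulay duration:
  t   CF        PV=CF/(1+0.04625)^t    t·PV
  1        40.00        38.2318        38.2318
  2        40.00        36.5417        73.0835
  3        40.00        34.9264       104.7791
  4        40.00        33.3824       133.5298
  5        40.00        31.9068       159.5338
  6        40.00        30.4963       182.9778
  7        25.00        18.2176       127.5234
  8     2,025.00     1,410.3966    11,283.1730
  Σ                  1,634.0996    12,102.8321
P = 1,634.0996; Macaulay duration = 12,102.8321 / 1,634.0996 = 7.40642 half-year periods = 3.70321 years.
Modified duration = D_Mac / (1 + y) = 3.70321 / 1.04625 = 3.53951 years.

3.540 years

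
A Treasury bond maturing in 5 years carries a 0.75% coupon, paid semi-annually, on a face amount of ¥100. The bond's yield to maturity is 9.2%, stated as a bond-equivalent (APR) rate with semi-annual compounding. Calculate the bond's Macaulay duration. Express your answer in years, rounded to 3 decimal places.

4.892 years

Periodic yield y = 0.046. Discount each cash flow and weight by its period:
  t   CF        PV=CF/(1+0.046)^t    t·PV
  1        0.375         0.3585         0.3585
  2        0.375         0.3427         0.6855
  3        0.375         0.3277         0.9830
  4        0.375         0.3133         1.2530
  5        0.375         0.2995         1.4974
  6        0.375         0.2863         1.7179
  7        0.375         0.2737         1.9161
  8        0.375         0.2617         2.0935
  9        0.375         0.2502         2.2516
  10     100.375        64.0190       640.1897
  Σ                     66.7325       652.9462
Price P = Σ PV = 66.7325.
Macaulay duration = Σ(t·PV) / P = 652.9462 / 66.7325 = 9.78453 half-year periods.
In years: 9.78453 / 2 = 4.89226 years.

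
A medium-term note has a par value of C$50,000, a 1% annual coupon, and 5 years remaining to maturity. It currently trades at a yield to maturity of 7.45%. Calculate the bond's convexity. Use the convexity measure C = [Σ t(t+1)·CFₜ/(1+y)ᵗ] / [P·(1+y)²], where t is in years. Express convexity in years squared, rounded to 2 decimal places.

25.18

With y = 0.0745:
  t   CF        PV=CF/(1+0.0745)^t    t·PV        t(t+1)·PV
  1       500.00       465.3327       465.3327         930.6654
  2       500.00       433.0691       866.1381       2,598.4144
  3       500.00       403.0424     1,209.1272       4,836.5089
  4       500.00       375.0976     1,500.3905       7,501.9527
  5    50,500.00    35,258.1303   176,290.6517   1,057,743.9104
  Σ                 36,934.6722   180,331.6403   1,073,611.4518
P = 36,934.6722.
Convexity = Σ t(t+1)·PV / [P·(1+y)²] = 1,073,611.4518 / (36,934.6722 × 1.154550) = 25.17677.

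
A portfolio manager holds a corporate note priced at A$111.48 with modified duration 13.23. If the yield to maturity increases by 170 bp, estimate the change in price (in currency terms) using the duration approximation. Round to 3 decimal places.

-A$25.073

Duration approximation: ΔP/P ≈ -D_mod · Δy = -13.23 × (+0.017) = -0.224910.
ΔP ≈ 111.48 × (-0.224910) = -25.0729668.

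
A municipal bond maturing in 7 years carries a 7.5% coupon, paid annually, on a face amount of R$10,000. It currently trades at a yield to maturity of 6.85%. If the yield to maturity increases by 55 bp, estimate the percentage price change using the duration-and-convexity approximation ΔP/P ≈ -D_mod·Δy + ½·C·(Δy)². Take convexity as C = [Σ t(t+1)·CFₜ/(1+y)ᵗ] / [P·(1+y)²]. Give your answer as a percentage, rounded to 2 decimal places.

With y = 0.0685:
  t   CF        PV=CF/(1+0.0685)^t    t·PV        t(t+1)·PV
  1       750.00       701.9186       701.9186       1,403.8372
  2       750.00       656.9196     1,313.8392       3,941.5175
  3       750.00       614.8054     1,844.4162       7,377.6650
  4       750.00       575.3911     2,301.5645      11,507.8225
  5       750.00       538.5036     2,692.5181      16,155.1087
  6       750.00       503.9809     3,023.8856      21,167.1991
  7    10,750.00     6,760.6239    47,324.3676     378,594.9405
  Σ                 10,352.1432    59,202.5098     440,148.0904
P = 10,352.1432; D_Mac = 5.71887 yrs; D_mod = 5.35224 yrs; C = 37.24084.
Duration effect: -5.35224 × (+0.0055) = -0.029437
Convexity effect: 0.5 × 37.24084 × (0.0055)² = +0.0005633
ΔP/P ≈ -0.029437 + 0.0005633 = -0.028874 = -2.8874%.

-2.89%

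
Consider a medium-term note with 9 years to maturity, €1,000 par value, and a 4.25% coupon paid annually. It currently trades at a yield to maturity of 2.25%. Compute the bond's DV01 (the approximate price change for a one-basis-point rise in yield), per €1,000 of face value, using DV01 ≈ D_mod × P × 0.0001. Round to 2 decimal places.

Periodic yield y = 0.0225.
  t   CF        PV=CF/(1+0.0225)^t    t·PV
  1        42.50        41.5648        41.5648
  2        42.50        40.6502        81.3003
  3        42.50        39.7557       119.2670
  4        42.50        38.8808       155.5234
  5        42.50        38.0253       190.1264
  6        42.50        37.1885       223.1312
  7        42.50        36.3702       254.5914
  8        42.50        35.5699       284.5590
  9     1,042.50       853.3088     7,679.7790
  Σ                  1,161.3141     9,029.8425
P = 1,161.3141; D_Mac = 7.77554 yrs; D_mod = 7.60444 yrs.
DV01 ≈ 7.60444 × 1,161.3141 × 0.0001 = 0.883114.

€0.88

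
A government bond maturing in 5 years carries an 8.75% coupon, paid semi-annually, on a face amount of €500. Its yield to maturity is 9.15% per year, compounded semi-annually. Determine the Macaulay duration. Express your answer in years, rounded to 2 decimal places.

Periodic yield y = 0.04575. Discount each cash flow and weight by its period:
  t   CF        PV=CF/(1+0.04575)^t    t·PV
  1       21.875        20.9180        20.9180
  2       21.875        20.0029        40.0057
  3       21.875        19.1278        57.3833
  4       21.875        18.2910        73.1639
  5       21.875        17.4908        87.4538
  6       21.875        16.7256       100.3534
  7       21.875        15.9938       111.9569
  8       21.875        15.2941       122.3531
  9       21.875        14.6250       131.6254
  10     521.875       333.6474     3,336.4741
  Σ                    492.1164     4,081.6877
Price P = Σ PV = 492.1164.
Macaulay duration = Σ(t·PV) / P = 4,081.6877 / 492.1164 = 8.29415 half-year periods.
In years: 8.29415 / 2 = 4.14708 years.

4.15 years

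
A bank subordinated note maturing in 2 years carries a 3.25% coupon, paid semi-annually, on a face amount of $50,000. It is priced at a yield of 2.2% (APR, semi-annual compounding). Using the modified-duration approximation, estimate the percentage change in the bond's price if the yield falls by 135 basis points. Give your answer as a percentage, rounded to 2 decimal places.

+2.61%

Periodic yield y = 0.011. Modified duration first:
  t   CF        PV=CF/(1+0.011)^t    t·PV
  1       812.50       803.6597       803.6597
  2       812.50       794.9157     1,589.8313
  3       812.50       786.2667     2,358.8002
  4    50,812.50    48,636.9061   194,547.6243
  Σ                 51,021.7482   199,299.9156
P = 51,021.7482; D_Mac = 3.90618 half-year periods = 1.95309 yrs; D_mod = 1.95309/(1+0.011) = 1.93184 yrs.
ΔP/P ≈ -D_mod · Δy = -1.93184 × (-0.0135) = +0.026080 = +2.6080%.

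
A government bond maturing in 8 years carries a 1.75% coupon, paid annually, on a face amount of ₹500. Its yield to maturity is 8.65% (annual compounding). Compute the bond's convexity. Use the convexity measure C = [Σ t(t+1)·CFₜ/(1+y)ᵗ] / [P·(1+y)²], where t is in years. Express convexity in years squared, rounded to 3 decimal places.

With y = 0.0865:
  t   CF        PV=CF/(1+0.0865)^t    t·PV        t(t+1)·PV
  1         8.75         8.0534         8.0534          16.1068
  2         8.75         7.4122        14.8244          44.4733
  3         8.75         6.8221        20.4663          81.8653
  4         8.75         6.2790        25.1159         125.5796
  5         8.75         5.7791        28.8954         173.3727
  6         8.75         5.3190        31.9140         223.3978
  7         8.75         4.8955        34.2687         274.1498
  8       508.75       261.9791     2,095.8325      18,862.4922
  Σ                    306.5394     2,259.3707      19,801.4376
P = 306.5394.
Convexity = Σ t(t+1)·PV / [P·(1+y)²] = 19,801.4376 / (306.5394 × 1.180482) = 54.72062.

54.721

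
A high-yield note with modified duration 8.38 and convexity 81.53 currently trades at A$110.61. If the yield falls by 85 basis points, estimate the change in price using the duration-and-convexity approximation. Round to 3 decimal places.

+A$8.205

Duration effect: -D_mod·Δy = -8.38 × (-0.0085) = +0.071230
Convexity effect: ½·C·(Δy)² = 0.5 × 81.53 × (-0.0085)² = +0.00294527125
ΔP/P ≈ +0.071230 + 0.00294527125 = +0.07417527125
ΔP ≈ 110.61 × (+0.07417527125) = +8.2045267529625.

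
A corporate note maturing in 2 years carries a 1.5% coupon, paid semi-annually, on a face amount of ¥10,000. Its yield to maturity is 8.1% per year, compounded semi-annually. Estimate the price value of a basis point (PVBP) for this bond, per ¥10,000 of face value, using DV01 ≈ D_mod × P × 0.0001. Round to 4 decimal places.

Periodic yield y = 0.0405.
  t   CF        PV=CF/(1+0.0405)^t    t·PV
  1        75.00        72.0807        72.0807
  2        75.00        69.2751       138.5502
  3        75.00        66.5787       199.7360
  4    10,075.00     8,595.6103    34,382.4411
  Σ                  8,803.5448    34,792.8080
P = 8,803.5448; D_Mac = 3.95214 half-year periods = 1.97607 yrs; D_mod = 1.89915 yrs.
DV01 ≈ 1.89915 × 8,803.5448 × 0.0001 = 1.671927.

¥1.6719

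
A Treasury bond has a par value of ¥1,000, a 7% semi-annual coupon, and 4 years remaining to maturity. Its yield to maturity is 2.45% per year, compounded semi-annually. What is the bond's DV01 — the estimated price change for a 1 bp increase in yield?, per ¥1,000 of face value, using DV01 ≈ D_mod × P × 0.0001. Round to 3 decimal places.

Periodic yield y = 0.01225.
  t   CF        PV=CF/(1+0.01225)^t    t·PV
  1        35.00        34.5764        34.5764
  2        35.00        34.1580        68.3160
  3        35.00        33.7446       101.2339
  4        35.00        33.3363       133.3450
  5        35.00        32.9328       164.6642
  6        35.00        32.5343       195.2057
  7        35.00        32.1406       224.9840
  8     1,035.00       938.9405     7,511.5239
  Σ                  1,172.3635     8,433.8492
P = 1,172.3635; D_Mac = 7.19389 half-year periods = 3.59694 yrs; D_mod = 3.55341 yrs.
DV01 ≈ 3.55341 × 1,172.3635 × 0.0001 = 0.416589.

¥0.417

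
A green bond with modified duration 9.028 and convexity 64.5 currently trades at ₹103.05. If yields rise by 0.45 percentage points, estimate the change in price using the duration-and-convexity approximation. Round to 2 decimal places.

Duration effect: -D_mod·Δy = -9.028 × (+0.0045) = -0.040626
Convexity effect: ½·C·(Δy)² = 0.5 × 64.5 × (0.0045)² = +0.0006530625
ΔP/P ≈ -0.040626 + 0.0006530625 = -0.0399729375
ΔP ≈ 103.05 × (-0.0399729375) = -4.119211209375.

-₹4.12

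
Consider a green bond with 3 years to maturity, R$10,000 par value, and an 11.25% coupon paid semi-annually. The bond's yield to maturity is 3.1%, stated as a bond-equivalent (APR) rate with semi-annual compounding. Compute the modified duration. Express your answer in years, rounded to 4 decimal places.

Periodic yield y = 0.0155. First find Macaulay duration:
  t   CF        PV=CF/(1+0.0155)^t    t·PV
  1       562.50       553.9143       553.9143
  2       562.50       545.4597     1,090.9194
  3       562.50       537.1341     1,611.4024
  4       562.50       528.9356     2,115.7425
  5       562.50       520.8623     2,604.3113
  6    10,562.50     9,631.3498    57,788.0987
  Σ                 12,317.6558    65,764.3886
P = 12,317.6558; Macaulay duration = 65,764.3886 / 12,317.6558 = 5.33903 half-year periods = 2.66952 years.
Modified duration = D_Mac / (1 + y) = 2.66952 / 1.0155 = 2.62877 years.

2.6288 years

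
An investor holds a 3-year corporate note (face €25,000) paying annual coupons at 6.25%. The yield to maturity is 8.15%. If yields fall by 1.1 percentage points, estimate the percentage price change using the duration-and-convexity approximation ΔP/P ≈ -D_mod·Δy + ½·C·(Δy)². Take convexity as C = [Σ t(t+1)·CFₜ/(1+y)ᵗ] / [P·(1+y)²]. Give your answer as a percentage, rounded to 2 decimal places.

+2.93%

With y = 0.0815:
  t   CF        PV=CF/(1+0.0815)^t    t·PV        t(t+1)·PV
  1     1,562.50     1,444.7527     1,444.7527       2,889.5053
  2     1,562.50     1,335.8786     2,671.7571       8,015.2713
  3    26,562.50    20,998.5534    62,995.6601     251,982.6402
  Σ                 23,779.1846    67,112.1698     262,887.4169
P = 23,779.1846; D_Mac = 2.82231 yrs; D_mod = 2.60962 yrs; C = 9.45191.
Duration effect: -2.60962 × (-0.011) = +0.028706
Convexity effect: 0.5 × 9.45191 × (-0.011)² = +0.0005718
ΔP/P ≈ +0.028706 + 0.0005718 = +0.029278 = +2.9278%.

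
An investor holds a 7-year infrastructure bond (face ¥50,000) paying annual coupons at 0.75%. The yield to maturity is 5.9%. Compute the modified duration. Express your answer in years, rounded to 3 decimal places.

6.430 years

Periodic yield y = 0.059. First find Macaulay duration:
  t   CF        PV=CF/(1+0.059)^t    t·PV
  1       375.00       354.1076       354.1076
  2       375.00       334.3793       668.7585
  3       375.00       315.7500       947.2501
  4       375.00       298.1587     1,192.6346
  5       375.00       281.5474     1,407.7368
  6       375.00       265.8615     1,595.1692
  7    50,375.00    33,724.3306   236,070.3144
  Σ                 35,574.1351   242,235.9713
P = 35,574.1351; Macaulay duration = 242,235.9713 / 35,574.1351 = 6.80933 years.
Modified duration = D_Mac / (1 + y) = 6.80933 / 1.059 = 6.42996 years.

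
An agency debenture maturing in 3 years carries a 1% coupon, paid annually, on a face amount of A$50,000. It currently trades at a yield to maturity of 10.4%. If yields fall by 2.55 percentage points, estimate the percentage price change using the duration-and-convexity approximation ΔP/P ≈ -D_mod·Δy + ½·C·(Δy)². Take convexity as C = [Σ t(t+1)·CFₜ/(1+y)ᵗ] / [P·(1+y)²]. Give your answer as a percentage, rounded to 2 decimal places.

With y = 0.104:
  t   CF        PV=CF/(1+0.104)^t    t·PV        t(t+1)·PV
  1       500.00       452.8986       452.8986         905.7971
  2       500.00       410.2342       820.4684       2,461.4052
  3    50,500.00    37,530.4834   112,591.4501     450,365.8005
  Σ                 38,393.6161   113,864.8171     453,733.0027
P = 38,393.6161; D_Mac = 2.96572 yrs; D_mod = 2.68634 yrs; C = 9.69624.
Duration effect: -2.68634 × (-0.0255) = +0.068502
Convexity effect: 0.5 × 9.69624 × (-0.0255)² = +0.0031525
ΔP/P ≈ +0.068502 + 0.0031525 = +0.071654 = +7.1654%.

+7.17%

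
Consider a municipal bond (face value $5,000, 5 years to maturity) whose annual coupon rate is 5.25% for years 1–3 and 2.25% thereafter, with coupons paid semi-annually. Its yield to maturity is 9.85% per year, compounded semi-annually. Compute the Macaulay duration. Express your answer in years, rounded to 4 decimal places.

4.4030 years

Periodic yield y = 0.04925. Discount each cash flow and weight by its period:
  t   CF        PV=CF/(1+0.04925)^t    t·PV
  1       131.25       125.0893       125.0893
  2       131.25       119.2179       238.4357
  3       131.25       113.6220       340.8660
  4       131.25       108.2888       433.1551
  5       131.25       103.2059       516.0294
  6       131.25        98.3616       590.1694
  7        56.25        40.1763       281.2339
  8        56.25        38.2905       306.3238
  9        56.25        36.4932       328.4386
  10    5,056.25     3,126.3584    31,263.5838
  Σ                  3,909.1037    34,423.3250
Price P = Σ PV = 3,909.1037.
Macaulay duration = Σ(t·PV) / P = 34,423.3250 / 3,909.1037 = 8.80594 half-year periods.
In years: 8.80594 / 2 = 4.40297 years.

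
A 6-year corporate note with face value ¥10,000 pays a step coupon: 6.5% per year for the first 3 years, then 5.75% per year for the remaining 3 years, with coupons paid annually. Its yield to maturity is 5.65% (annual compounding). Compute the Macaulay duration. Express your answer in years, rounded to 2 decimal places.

Periodic yield y = 0.0565. Discount each cash flow and weight by its year:
  t   CF        PV=CF/(1+0.0565)^t    t·PV
  1       650.00       615.2390       615.2390
  2       650.00       582.3370     1,164.6739
  3       650.00       551.1945     1,653.5834
  4       575.00       461.5193     1,846.0771
  5       575.00       436.8379     2,184.1896
  6    10,575.00     7,604.3722    45,626.2334
  Σ                 10,251.4999    53,089.9965
Price P = Σ PV = 10,251.4999.
Macaulay duration = Σ(t·PV) / P = 53,089.9965 / 10,251.4999 = 5.17875 years.

5.18 years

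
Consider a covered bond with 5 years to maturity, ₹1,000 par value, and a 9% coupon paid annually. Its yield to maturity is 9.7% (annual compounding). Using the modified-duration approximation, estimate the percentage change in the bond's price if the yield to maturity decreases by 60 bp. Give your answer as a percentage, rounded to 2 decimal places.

+2.31%

Periodic yield y = 0.097. Modified duration first:
  t   CF        PV=CF/(1+0.097)^t    t·PV
  1        90.00        82.0419        82.0419
  2        90.00        74.7875       149.5751
  3        90.00        68.1746       204.5238
  4        90.00        62.1464       248.5856
  5     1,090.00       686.1094     3,430.5469
  Σ                    973.2599     4,115.2734
P = 973.2599; D_Mac = 4.22834 yrs; D_mod = 4.22834/(1+0.097) = 3.85446 yrs.
ΔP/P ≈ -D_mod · Δy = -3.85446 × (-0.006) = +0.023127 = +2.3127%.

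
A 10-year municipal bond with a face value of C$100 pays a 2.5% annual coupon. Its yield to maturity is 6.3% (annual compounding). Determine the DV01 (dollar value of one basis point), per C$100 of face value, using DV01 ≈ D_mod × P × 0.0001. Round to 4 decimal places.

C$0.0596

Periodic yield y = 0.063.
  t   CF        PV=CF/(1+0.063)^t    t·PV
  1         2.50         2.3518         2.3518
  2         2.50         2.2125         4.4249
  3         2.50         2.0813         6.2440
  4         2.50         1.9580         7.8319
  5         2.50         1.8419         9.2097
  6         2.50         1.7328        10.3966
  7         2.50         1.6301        11.4105
  8         2.50         1.5335        12.2677
  9         2.50         1.4426        12.9832
  10      102.50        55.6405       556.4053
  Σ                     72.4249       633.5256
P = 72.4249; D_Mac = 8.74734 yrs; D_mod = 8.22892 yrs.
DV01 ≈ 8.22892 × 72.4249 × 0.0001 = 0.059598.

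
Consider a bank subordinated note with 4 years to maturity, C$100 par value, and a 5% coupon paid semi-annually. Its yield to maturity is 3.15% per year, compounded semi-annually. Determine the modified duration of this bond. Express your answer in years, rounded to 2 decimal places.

Periodic yield y = 0.01575. First find Macaulay duration:
  t   CF        PV=CF/(1+0.01575)^t    t·PV
  1         2.50         2.4612         2.4612
  2         2.50         2.4231         4.8461
  3         2.50         2.3855         7.1565
  4         2.50         2.3485         9.3940
  5         2.50         2.3121        11.5605
  6         2.50         2.2762        13.6575
  7         2.50         2.2410        15.6867
  8       102.50        90.4543       723.6344
  Σ                    106.9019       788.3969
P = 106.9019; Macaulay duration = 788.3969 / 106.9019 = 7.37496 half-year periods = 3.68748 years.
Modified duration = D_Mac / (1 + y) = 3.68748 / 1.01575 = 3.63030 years.

3.63 years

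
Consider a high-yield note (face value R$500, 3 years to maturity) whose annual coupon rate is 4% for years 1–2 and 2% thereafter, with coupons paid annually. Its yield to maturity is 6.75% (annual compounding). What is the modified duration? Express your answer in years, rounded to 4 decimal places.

2.6972 years

Periodic yield y = 0.0675. First find Macaulay duration:
  t   CF        PV=CF/(1+0.0675)^t    t·PV
  1        20.00        18.7354        18.7354
  2        20.00        17.5507        35.1014
  3       510.00       419.2437     1,257.7310
  Σ                    455.5297     1,311.5678
P = 455.5297; Macaulay duration = 1,311.5678 / 455.5297 = 2.87921 years.
Modified duration = D_Mac / (1 + y) = 2.87921 / 1.0675 = 2.69716 years.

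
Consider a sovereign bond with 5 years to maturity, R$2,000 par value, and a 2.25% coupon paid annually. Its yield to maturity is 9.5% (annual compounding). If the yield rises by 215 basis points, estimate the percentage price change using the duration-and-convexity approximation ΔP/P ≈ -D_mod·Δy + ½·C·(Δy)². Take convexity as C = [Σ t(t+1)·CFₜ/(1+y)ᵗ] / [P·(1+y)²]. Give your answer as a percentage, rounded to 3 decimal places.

-8.766%

With y = 0.095:
  t   CF        PV=CF/(1+0.095)^t    t·PV        t(t+1)·PV
  1        45.00        41.0959        41.0959          82.1918
  2        45.00        37.5305        75.0610         225.1830
  3        45.00        34.2744       102.8233         411.2931
  4        45.00        31.3008       125.2034         626.0169
  5     2,045.00     1,299.0406     6,495.2029      38,971.2173
  Σ                  1,443.2422     6,839.3864      40,315.9020
P = 1,443.2422; D_Mac = 4.73890 yrs; D_mod = 4.32777 yrs; C = 23.29748.
Duration effect: -4.32777 × (+0.0215) = -0.093047
Convexity effect: 0.5 × 23.29748 × (0.0215)² = +0.0053846
ΔP/P ≈ -0.093047 + 0.0053846 = -0.087662 = -8.7662%.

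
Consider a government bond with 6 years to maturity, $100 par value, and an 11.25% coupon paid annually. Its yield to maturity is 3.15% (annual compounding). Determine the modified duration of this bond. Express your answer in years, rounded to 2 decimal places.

Periodic yield y = 0.0315. First find Macaulay duration:
  t   CF        PV=CF/(1+0.0315)^t    t·PV
  1        11.25        10.9064        10.9064
  2        11.25        10.5734        21.1468
  3        11.25        10.2505        30.7515
  4        11.25         9.9375        39.7499
  5        11.25         9.6340        48.1700
  6       111.25        92.3601       554.1609
  Σ                    143.6619       704.8854
P = 143.6619; Macaulay duration = 704.8854 / 143.6619 = 4.90656 years.
Modified duration = D_Mac / (1 + y) = 4.90656 / 1.0315 = 4.75672 years.

4.76 years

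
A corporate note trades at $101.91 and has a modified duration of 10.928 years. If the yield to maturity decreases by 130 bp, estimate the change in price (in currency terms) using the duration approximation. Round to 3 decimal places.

+$14.478

Duration approximation: ΔP/P ≈ -D_mod · Δy = -10.928 × (-0.013) = +0.142064.
ΔP ≈ 101.91 × (+0.142064) = +14.47774224.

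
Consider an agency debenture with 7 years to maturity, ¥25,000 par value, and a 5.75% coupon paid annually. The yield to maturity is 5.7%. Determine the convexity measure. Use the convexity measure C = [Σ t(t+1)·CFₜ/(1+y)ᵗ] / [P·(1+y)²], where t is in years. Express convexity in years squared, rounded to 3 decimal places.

40.286

With y = 0.057:
  t   CF        PV=CF/(1+0.057)^t    t·PV        t(t+1)·PV
  1     1,437.50     1,359.9811     1,359.9811       2,719.9622
  2     1,437.50     1,286.6425     2,573.2849       7,719.8548
  3     1,437.50     1,217.2587     3,651.7761      14,607.1045
  4     1,437.50     1,151.6166     4,606.4663      23,032.3313
  5     1,437.50     1,089.5143     5,447.5713      32,685.4276
  6     1,437.50     1,030.7609     6,184.5653      43,291.9572
  7    26,437.50    17,934.7560   125,543.2923   1,004,346.3384
  Σ                 25,070.5300   149,366.9373   1,128,402.9760
P = 25,070.5300.
Convexity = Σ t(t+1)·PV / [P·(1+y)²] = 1,128,402.9760 / (25,070.5300 × 1.117249) = 40.28568.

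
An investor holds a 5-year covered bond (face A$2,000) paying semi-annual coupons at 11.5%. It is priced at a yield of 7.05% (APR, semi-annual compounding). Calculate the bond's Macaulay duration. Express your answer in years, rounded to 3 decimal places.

Periodic yield y = 0.03525. Discount each cash flow and weight by its period:
  t   CF        PV=CF/(1+0.03525)^t    t·PV
  1       115.00       111.0843       111.0843
  2       115.00       107.3019       214.6038
  3       115.00       103.6483       310.9449
  4       115.00       100.1191       400.4764
  5       115.00        96.7101       483.5503
  6       115.00        93.4171       560.5026
  7       115.00        90.2363       631.6539
  8       115.00        87.1638       697.3100
  9       115.00        84.1959       757.7627
  10    2,115.00     1,495.7464    14,957.4645
  Σ                  2,369.6230    19,125.3533
Price P = Σ PV = 2,369.6230.
Macaulay duration = Σ(t·PV) / P = 19,125.3533 / 2,369.6230 = 8.07105 half-year periods.
In years: 8.07105 / 2 = 4.03553 years.

4.036 years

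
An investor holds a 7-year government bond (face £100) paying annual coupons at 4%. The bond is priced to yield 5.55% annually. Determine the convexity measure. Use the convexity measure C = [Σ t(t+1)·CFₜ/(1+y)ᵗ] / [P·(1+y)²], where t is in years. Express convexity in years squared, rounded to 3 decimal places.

With y = 0.0555:
  t   CF        PV=CF/(1+0.0555)^t    t·PV        t(t+1)·PV
  1         4.00         3.7897         3.7897           7.5793
  2         4.00         3.5904         7.1808          21.5424
  3         4.00         3.4016        10.2048          40.8194
  4         4.00         3.2228        12.8910          64.4551
  5         4.00         3.0533        15.2665          91.5989
  6         4.00         2.8927        17.3565         121.4954
  7       104.00        71.2567       498.7969       3,990.3749
  Σ                     91.2072       565.4862       4,337.8654
P = 91.2072.
Convexity = Σ t(t+1)·PV / [P·(1+y)²] = 4,337.8654 / (91.2072 × 1.114080) = 42.69043.

42.690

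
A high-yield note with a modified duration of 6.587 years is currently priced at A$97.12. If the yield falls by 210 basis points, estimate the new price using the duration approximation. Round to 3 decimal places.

A$110.554

Duration approximation: ΔP/P ≈ -D_mod · Δy = -6.587 × (-0.021) = +0.138327.
New price ≈ 97.12 × (1 + 0.138327) = 110.55431824.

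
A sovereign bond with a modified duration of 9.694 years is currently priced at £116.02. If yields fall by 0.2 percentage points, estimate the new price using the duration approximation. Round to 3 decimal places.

£118.269

Duration approximation: ΔP/P ≈ -D_mod · Δy = -9.694 × (-0.002) = +0.019388.
New price ≈ 116.02 × (1 + 0.019388) = 118.26939576.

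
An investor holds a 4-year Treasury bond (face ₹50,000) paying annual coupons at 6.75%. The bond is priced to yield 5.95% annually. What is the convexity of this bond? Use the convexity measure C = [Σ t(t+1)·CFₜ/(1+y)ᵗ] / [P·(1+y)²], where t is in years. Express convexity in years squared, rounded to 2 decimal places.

With y = 0.0595:
  t   CF        PV=CF/(1+0.0595)^t    t·PV        t(t+1)·PV
  1     3,375.00     3,185.4648     3,185.4648       6,370.9297
  2     3,375.00     3,006.5737     6,013.1474      18,039.4422
  3     3,375.00     2,837.7288     8,513.1865      34,052.7461
  4    53,375.00    42,357.8632   169,431.4530     847,157.2648
  Σ                 51,387.6306   187,143.2517     905,620.3829
P = 51,387.6306.
Convexity = Σ t(t+1)·PV / [P·(1+y)²] = 905,620.3829 / (51,387.6306 × 1.122540) = 15.69949.

15.70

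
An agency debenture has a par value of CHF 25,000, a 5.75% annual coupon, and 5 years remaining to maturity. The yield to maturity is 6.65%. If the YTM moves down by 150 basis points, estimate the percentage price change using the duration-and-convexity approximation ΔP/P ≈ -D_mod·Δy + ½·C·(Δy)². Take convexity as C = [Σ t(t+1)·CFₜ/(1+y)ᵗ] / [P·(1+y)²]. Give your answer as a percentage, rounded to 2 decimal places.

With y = 0.0665:
  t   CF        PV=CF/(1+0.0665)^t    t·PV        t(t+1)·PV
  1     1,437.50     1,347.8669     1,347.8669       2,695.7337
  2     1,437.50     1,263.8226     2,527.6453       7,582.9359
  3     1,437.50     1,185.0189     3,555.0567      14,220.2267
  4     1,437.50     1,111.1288     4,444.5153      22,222.5765
  5    26,437.50    19,160.9080    95,804.5400     574,827.2402
  Σ                 24,068.7452   107,679.6242     621,548.7130
P = 24,068.7452; D_Mac = 4.47384 yrs; D_mod = 4.19488 yrs; C = 22.70388.
Duration effect: -4.19488 × (-0.015) = +0.062923
Convexity effect: 0.5 × 22.70388 × (-0.015)² = +0.0025542
ΔP/P ≈ +0.062923 + 0.0025542 = +0.065477 = +6.5477%.

+6.55%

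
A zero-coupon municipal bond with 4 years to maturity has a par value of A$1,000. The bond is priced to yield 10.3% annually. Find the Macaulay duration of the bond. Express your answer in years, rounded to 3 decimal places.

A zero-coupon bond has a single cash flow at maturity, so its Macaulay duration equals its maturity: 4 years.

4.000 years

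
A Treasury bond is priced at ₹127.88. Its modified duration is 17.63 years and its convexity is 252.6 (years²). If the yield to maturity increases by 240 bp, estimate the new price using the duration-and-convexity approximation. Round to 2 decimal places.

₹83.07

Duration effect: -D_mod·Δy = -17.63 × (+0.024) = -0.423120
Convexity effect: ½·C·(Δy)² = 0.5 × 252.6 × (0.024)² = +0.0727488
ΔP/P ≈ -0.423120 + 0.0727488 = -0.3503712
New price ≈ 127.88 × (1 - 0.3503712) = 83.074530944.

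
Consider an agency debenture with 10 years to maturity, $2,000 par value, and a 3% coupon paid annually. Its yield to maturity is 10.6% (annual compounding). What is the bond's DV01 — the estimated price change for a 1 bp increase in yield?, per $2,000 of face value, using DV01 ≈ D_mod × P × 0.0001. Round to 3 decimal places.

$0.812

Periodic yield y = 0.106.
  t   CF        PV=CF/(1+0.106)^t    t·PV
  1        60.00        54.2495        54.2495
  2        60.00        49.0502        98.1004
  3        60.00        44.3492       133.0476
  4        60.00        40.0987       160.3950
  5        60.00        36.2556       181.2782
  6        60.00        32.7809       196.6852
  7        60.00        29.6391       207.4739
  8        60.00        26.7985       214.3879
  9        60.00        24.2301       218.0709
  10    2,060.00       752.1699     7,521.6990
  Σ                  1,089.6218     8,985.3876
P = 1,089.6218; D_Mac = 8.24634 yrs; D_mod = 7.45600 yrs.
DV01 ≈ 7.45600 × 1,089.6218 × 0.0001 = 0.812422.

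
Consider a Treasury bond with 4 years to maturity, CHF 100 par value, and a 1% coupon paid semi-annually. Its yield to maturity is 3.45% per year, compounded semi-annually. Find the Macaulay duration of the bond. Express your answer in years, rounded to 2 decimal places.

Periodic yield y = 0.01725. Discount each cash flow and weight by its period:
  t   CF        PV=CF/(1+0.01725)^t    t·PV
  1         0.50         0.4915         0.4915
  2         0.50         0.4832         0.9664
  3         0.50         0.4750         1.4250
  4         0.50         0.4669         1.8678
  5         0.50         0.4590         2.2951
  6         0.50         0.4512         2.7074
  7         0.50         0.4436         3.1051
  8       100.50        87.6485       701.1880
  Σ                     90.9190       714.0462
Price P = Σ PV = 90.9190.
Macaulay duration = Σ(t·PV) / P = 714.0462 / 90.9190 = 7.85365 half-year periods.
In years: 7.85365 / 2 = 3.92683 years.

3.93 years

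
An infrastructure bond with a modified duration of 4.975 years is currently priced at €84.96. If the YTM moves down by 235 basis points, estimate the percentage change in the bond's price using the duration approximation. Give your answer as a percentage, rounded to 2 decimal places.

+11.69%

Duration approximation: ΔP/P ≈ -D_mod · Δy = -4.975 × (-0.0235) = +0.1169125.
As a percentage: +11.69125%.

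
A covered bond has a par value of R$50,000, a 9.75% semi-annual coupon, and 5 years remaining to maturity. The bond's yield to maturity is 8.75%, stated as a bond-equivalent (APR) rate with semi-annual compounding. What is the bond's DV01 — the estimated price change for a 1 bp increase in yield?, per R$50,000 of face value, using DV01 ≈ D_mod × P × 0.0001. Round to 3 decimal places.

Periodic yield y = 0.04375.
  t   CF        PV=CF/(1+0.04375)^t    t·PV
  1     2,437.50     2,335.3293     2,335.3293
  2     2,437.50     2,237.4413     4,474.8826
  3     2,437.50     2,143.6563     6,430.9690
  4     2,437.50     2,053.8025     8,215.2099
  5     2,437.50     1,967.7149     9,838.5747
  6     2,437.50     1,885.2359    11,311.4152
  7     2,437.50     1,806.2140    12,643.4980
  8     2,437.50     1,730.5044    13,844.0355
  9     2,437.50     1,657.9683    14,921.7149
  10   52,437.50    34,172.5268   341,725.2684
  Σ                 51,990.3938   425,740.8973
P = 51,990.3938; D_Mac = 8.18884 half-year periods = 4.09442 yrs; D_mod = 3.92280 yrs.
DV01 ≈ 3.92280 × 51,990.3938 × 0.0001 = 20.394774.

R$20.395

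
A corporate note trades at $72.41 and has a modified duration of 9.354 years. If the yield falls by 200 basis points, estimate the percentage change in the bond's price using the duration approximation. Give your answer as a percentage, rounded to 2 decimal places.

+18.71%

Duration approximation: ΔP/P ≈ -D_mod · Δy = -9.354 × (-0.02) = +0.187080.
As a percentage: +18.7080%.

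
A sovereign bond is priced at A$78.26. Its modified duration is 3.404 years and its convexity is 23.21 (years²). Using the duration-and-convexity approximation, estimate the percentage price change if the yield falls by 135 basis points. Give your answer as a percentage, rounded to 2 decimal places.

Duration effect: -D_mod·Δy = -3.404 × (-0.0135) = +0.045954
Convexity effect: ½·C·(Δy)² = 0.5 × 23.21 × (-0.0135)² = +0.00211501125
ΔP/P ≈ +0.045954 + 0.00211501125 = +0.04806901125
= +4.806901125%.

+4.81%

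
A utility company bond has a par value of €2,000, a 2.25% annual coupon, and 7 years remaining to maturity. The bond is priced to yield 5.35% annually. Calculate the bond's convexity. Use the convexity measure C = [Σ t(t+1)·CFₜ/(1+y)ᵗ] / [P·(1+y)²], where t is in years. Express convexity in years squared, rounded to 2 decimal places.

45.69

With y = 0.0535:
  t   CF        PV=CF/(1+0.0535)^t    t·PV        t(t+1)·PV
  1        45.00        42.7148        42.7148          85.4295
  2        45.00        40.5456        81.0911         243.2734
  3        45.00        38.4865       115.4596         461.8385
  4        45.00        36.5321       146.1283         730.6415
  5        45.00        34.6769       173.3843       1,040.3059
  6        45.00        32.9159       197.4952       1,382.4663
  7     2,045.00     1,419.8796     9,939.1575      79,513.2600
  Σ                  1,645.7513    10,695.4308      83,457.2153
P = 1,645.7513.
Convexity = Σ t(t+1)·PV / [P·(1+y)²] = 83,457.2153 / (1,645.7513 × 1.109862) = 45.69099.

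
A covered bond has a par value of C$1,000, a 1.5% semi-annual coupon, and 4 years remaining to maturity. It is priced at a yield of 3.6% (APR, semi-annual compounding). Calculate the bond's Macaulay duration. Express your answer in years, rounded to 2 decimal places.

Periodic yield y = 0.018. Discount each cash flow and weight by its period:
  t   CF        PV=CF/(1+0.018)^t    t·PV
  1         7.50         7.3674         7.3674
  2         7.50         7.2371        14.4742
  3         7.50         7.1092        21.3275
  4         7.50         6.9835        27.9338
  5         7.50         6.8600        34.2999
  6         7.50         6.7387        40.4321
  7         7.50         6.6195        46.3367
  8     1,007.50       873.4998     6,987.9987
  Σ                    922.4151     7,180.1702
Price P = Σ PV = 922.4151.
Macaulay duration = Σ(t·PV) / P = 7,180.1702 / 922.4151 = 7.78410 half-year periods.
In years: 7.78410 / 2 = 3.89205 years.

3.89 years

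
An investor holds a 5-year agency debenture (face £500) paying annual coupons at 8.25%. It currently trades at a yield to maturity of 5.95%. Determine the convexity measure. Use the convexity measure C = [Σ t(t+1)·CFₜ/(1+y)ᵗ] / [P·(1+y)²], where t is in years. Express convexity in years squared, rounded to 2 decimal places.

21.98

With y = 0.0595:
  t   CF        PV=CF/(1+0.0595)^t    t·PV        t(t+1)·PV
  1        41.25        38.9335        38.9335          77.8669
  2        41.25        36.7470        73.4940         220.4821
  3        41.25        34.6834       104.0501         416.2002
  4        41.25        32.7356       130.9423         654.7117
  5       541.25       405.4087     2,027.0437      12,162.2621
  Σ                    548.5081     2,374.4636      13,531.5230
P = 548.5081.
Convexity = Σ t(t+1)·PV / [P·(1+y)²] = 13,531.5230 / (548.5081 × 1.122540) = 21.97666.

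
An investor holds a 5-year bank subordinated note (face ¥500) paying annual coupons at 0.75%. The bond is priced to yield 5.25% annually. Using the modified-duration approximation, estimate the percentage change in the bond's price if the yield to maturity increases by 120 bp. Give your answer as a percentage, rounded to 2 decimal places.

Periodic yield y = 0.0525. Modified duration first:
  t   CF        PV=CF/(1+0.0525)^t    t·PV
  1         3.75         3.5629         3.5629
  2         3.75         3.3852         6.7704
  3         3.75         3.2164         9.6491
  4         3.75         3.0559        12.2237
  5       503.75       390.0359     1,950.1793
  Σ                    403.2563     1,982.3855
P = 403.2563; D_Mac = 4.91594 yrs; D_mod = 4.91594/(1+0.0525) = 4.67073 yrs.
ΔP/P ≈ -D_mod · Δy = -4.67073 × (+0.012) = -0.056049 = -5.6049%.

-5.60%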